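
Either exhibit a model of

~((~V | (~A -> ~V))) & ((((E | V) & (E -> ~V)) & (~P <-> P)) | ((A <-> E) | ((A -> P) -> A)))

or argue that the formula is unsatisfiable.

P = True; A = False; E = False; V = True

  ~((~V | (~A -> ~V))) = True
    ~V | (~A -> ~V) = False
      ~V = False
      ~A -> ~V = False
        ~A = True
        ~V = False
  (((E | V) & (E -> ~V)) & (~P <-> P)) | ((A <-> E) | ((A -> P) -> A)) = True
    ((E | V) & (E -> ~V)) & (~P <-> P) = False
      (E | V) & (E -> ~V) = True
        E | V = True
        E -> ~V = True
          ~V = False
      ~P <-> P = False
        ~P = False
    (A <-> E) | ((A -> P) -> A) = True
      A <-> E = True
      (A -> P) -> A = False
        A -> P = True
Both conjuncts True, so the formula holds.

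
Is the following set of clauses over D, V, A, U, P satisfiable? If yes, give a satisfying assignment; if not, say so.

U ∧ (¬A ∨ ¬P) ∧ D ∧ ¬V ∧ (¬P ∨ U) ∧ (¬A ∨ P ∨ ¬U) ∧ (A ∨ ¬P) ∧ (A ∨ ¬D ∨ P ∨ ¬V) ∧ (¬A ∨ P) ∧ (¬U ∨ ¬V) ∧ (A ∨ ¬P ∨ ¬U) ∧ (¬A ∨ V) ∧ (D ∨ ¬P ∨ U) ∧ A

Unsatisfiable

Case A = True:
  (U) forces U = True.
  (¬A ∨ ¬P) forces P = False.
  Clause (¬A ∨ P ∨ ¬U) is falsified — contradiction.
Case A = False:
  Clause (A) is falsified — contradiction.
Both cases fail, so the formula is unsatisfiable.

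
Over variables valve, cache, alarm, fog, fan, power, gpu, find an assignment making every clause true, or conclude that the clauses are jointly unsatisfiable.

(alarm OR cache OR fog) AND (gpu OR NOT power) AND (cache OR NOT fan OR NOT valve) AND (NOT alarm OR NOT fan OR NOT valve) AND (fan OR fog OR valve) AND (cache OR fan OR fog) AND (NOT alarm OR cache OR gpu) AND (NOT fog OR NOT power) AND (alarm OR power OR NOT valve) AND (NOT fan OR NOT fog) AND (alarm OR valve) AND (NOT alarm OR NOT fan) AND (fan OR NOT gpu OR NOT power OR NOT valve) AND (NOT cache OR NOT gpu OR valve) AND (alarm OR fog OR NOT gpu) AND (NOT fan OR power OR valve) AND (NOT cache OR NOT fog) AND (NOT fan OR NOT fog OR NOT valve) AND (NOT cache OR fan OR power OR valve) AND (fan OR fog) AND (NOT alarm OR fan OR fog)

Set valve = True.
Set cache = False.
  then (cache OR NOT fan OR NOT valve) forces fan = False.
  then (cache OR fan OR fog) forces fog = True.
  then (NOT fog OR NOT power) forces power = False.
  then (alarm OR power OR NOT valve) forces alarm = True.
  then (NOT alarm OR cache OR gpu) forces gpu = True.
All clauses satisfied.

valve=T, cache=F, alarm=T, fog=T, fan=F, power=F, gpu=T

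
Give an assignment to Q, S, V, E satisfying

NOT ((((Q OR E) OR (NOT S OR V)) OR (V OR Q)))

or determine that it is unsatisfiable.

Q: False, S: True, V: False, E: False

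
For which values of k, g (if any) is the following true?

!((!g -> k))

k=F; g=F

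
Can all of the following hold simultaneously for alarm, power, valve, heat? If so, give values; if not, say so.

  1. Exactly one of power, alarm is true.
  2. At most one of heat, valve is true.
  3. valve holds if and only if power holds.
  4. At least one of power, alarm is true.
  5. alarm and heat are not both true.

alarm: False, power: True, valve: True, heat: False

  (1) {power, alarm}: 1 true — exactly one ✓
  (2) {heat, valve}: 1 true — at most one ✓
  (3) valve=T, power=T — same ✓
  (4) {power, alarm}: 1 true — at least one ✓
  (5) alarm=F, heat=F — not both ✓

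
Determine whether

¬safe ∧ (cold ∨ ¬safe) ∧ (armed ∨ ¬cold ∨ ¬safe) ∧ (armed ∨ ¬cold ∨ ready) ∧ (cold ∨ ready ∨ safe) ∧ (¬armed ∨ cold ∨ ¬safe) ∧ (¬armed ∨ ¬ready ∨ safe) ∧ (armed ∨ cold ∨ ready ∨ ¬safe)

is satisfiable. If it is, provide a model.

safe = False, ready = True, cold = False, armed = False

Unit clause (¬safe) forces safe = False.
Set ready = True.
  then (¬armed ∨ ¬ready ∨ safe) forces armed = False.
Set cold = False.
Check each clause:
  (¬safe): ¬safe holds.
  (cold ∨ ¬safe): ¬safe holds.
  (armed ∨ ¬cold ∨ ¬safe): ¬cold holds.
  (armed ∨ ¬cold ∨ ready): ¬cold holds.
  (cold ∨ ready ∨ safe): ready holds.
  (¬armed ∨ cold ∨ ¬safe): ¬armed holds.
  (¬armed ∨ ¬ready ∨ safe): ¬armed holds.
  (armed ∨ cold ∨ ready ∨ ¬safe): ready holds.
All clauses satisfied.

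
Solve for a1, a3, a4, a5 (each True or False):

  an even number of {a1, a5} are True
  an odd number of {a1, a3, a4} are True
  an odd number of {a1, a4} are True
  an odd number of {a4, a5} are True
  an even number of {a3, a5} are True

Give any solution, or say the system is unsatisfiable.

a1=F, a3=F, a4=T, a5=F

{a1, a5}: 0 true → even ✓
{a1, a3, a4}: 1 true → odd ✓
{a1, a4}: 1 true → odd ✓
{a4, a5}: 1 true → odd ✓
{a3, a5}: 0 true → even ✓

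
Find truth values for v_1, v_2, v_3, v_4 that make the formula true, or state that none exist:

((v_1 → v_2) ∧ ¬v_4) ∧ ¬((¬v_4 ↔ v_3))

v_1 = True; v_2 = True; v_3 = False; v_4 = False

  (v_1 → v_2) ∧ ¬v_4 = True
    v_1 → v_2 = True
    ¬v_4 = True
  ¬((¬v_4 ↔ v_3)) = True
    ¬v_4 ↔ v_3 = False
      ¬v_4 = True
Both conjuncts True, so the formula holds.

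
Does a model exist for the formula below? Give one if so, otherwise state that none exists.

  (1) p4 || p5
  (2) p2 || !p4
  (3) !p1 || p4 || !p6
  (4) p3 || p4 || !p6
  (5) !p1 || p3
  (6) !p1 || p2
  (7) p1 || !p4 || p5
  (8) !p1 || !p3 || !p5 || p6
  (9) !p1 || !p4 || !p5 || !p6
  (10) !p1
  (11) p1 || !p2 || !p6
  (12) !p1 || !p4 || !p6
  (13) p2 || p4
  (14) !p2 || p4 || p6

p1: False, p2: True, p3: True, p4: True, p5: True, p6: False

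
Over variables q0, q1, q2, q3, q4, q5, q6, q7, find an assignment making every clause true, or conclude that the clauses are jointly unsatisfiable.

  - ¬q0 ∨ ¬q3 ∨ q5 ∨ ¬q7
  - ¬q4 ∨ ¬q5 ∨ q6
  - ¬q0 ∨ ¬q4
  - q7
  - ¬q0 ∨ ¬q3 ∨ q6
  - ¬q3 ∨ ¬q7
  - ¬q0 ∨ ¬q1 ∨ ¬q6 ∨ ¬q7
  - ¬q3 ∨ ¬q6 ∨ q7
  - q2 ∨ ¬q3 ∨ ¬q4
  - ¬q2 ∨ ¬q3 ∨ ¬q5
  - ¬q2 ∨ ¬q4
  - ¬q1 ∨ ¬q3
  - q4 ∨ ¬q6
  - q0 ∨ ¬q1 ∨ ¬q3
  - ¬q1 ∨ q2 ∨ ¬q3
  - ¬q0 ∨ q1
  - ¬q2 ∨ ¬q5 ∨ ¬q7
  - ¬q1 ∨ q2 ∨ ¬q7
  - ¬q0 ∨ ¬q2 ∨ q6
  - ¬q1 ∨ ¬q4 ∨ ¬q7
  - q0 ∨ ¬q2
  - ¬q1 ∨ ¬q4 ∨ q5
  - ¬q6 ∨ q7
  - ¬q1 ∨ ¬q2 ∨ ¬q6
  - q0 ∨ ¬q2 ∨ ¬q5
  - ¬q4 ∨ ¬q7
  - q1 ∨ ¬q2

Unit clause (q7) forces q7 = True.
In (¬q3 ∨ ¬q7) only ¬q3 is left, so q3 = False.
In (¬q4 ∨ ¬q7) only ¬q4 is left, so q4 = False.
In (q4 ∨ ¬q6) only ¬q6 is left, so q6 = False.
Try q0 = True:
  (¬q0 ∨ q1) forces q1 = True.
  (¬q1 ∨ q2 ∨ ¬q7) forces q2 = True.
  clause (¬q0 ∨ ¬q2 ∨ q6) is falsified — backtrack.
So q0 = False.
  then (q0 ∨ ¬q2) forces q2 = False.
  then (¬q1 ∨ q2 ∨ ¬q7) forces q1 = False.
Set q5 = False.
All clauses satisfied.

q0 = False, q1 = False, q2 = False, q3 = False, q4 = False, q5 = False, q6 = False, q7 = True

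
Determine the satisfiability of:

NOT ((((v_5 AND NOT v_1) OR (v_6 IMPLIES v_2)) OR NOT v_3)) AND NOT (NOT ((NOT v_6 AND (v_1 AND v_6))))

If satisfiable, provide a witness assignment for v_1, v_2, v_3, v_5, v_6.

UNSATISFIABLE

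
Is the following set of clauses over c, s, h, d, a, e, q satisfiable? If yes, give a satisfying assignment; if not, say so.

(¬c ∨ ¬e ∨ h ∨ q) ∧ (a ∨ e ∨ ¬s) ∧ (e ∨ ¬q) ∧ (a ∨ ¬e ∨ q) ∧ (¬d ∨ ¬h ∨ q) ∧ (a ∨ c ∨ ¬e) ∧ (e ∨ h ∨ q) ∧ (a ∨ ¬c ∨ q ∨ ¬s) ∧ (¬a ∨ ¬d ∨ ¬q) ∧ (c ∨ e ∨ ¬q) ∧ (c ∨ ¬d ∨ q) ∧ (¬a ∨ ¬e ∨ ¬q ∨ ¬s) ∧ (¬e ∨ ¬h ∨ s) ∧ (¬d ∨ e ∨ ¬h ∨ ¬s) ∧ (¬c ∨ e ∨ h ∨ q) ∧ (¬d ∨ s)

Set c = False.
Set s = True.
Set h = False.
Try d = True:
  (c ∨ ¬d ∨ q) forces q = True.
  (e ∨ ¬q) forces e = True.
  (a ∨ c ∨ ¬e) forces a = True.
  clause (¬a ∨ ¬d ∨ ¬q) is falsified — backtrack.
So d = False.
Set a = True.
Set e = True.
  then (¬a ∨ ¬e ∨ ¬q ∨ ¬s) forces q = False.
All clauses satisfied.

c: False, s: True, h: False, d: False, a: True, e: True, q: False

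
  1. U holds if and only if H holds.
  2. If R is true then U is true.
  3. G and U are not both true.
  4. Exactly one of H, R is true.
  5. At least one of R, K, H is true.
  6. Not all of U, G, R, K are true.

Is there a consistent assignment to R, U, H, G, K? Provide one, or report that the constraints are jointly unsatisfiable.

R = False; U = True; H = True; G = False; K = False

  (1) U=T, H=T — same ✓
  (2) R=F ⇒ U: vacuous ✓
  (3) G=F, U=T — not both ✓
  (4) {H, R}: 1 true — exactly one ✓
  (5) {R, K, H}: 1 true — at least one ✓
  (6) {U, G, R, K}: 1/4 true — not all ✓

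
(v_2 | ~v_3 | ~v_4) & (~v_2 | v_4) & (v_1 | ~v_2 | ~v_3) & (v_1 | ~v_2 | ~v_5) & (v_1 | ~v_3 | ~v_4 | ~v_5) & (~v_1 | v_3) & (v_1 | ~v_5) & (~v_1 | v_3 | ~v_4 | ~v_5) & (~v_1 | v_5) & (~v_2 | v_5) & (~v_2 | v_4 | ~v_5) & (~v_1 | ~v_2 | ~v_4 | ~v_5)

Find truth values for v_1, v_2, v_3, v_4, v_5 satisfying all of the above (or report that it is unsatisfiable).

Set v_1 = False.
  then (v_1 | ~v_5) forces v_5 = False.
  then (~v_2 | v_5) forces v_2 = False.
Set v_3 = True.
  then (v_2 | ~v_3 | ~v_4) forces v_4 = False.
All clauses satisfied.

v_1 = False, v_2 = False, v_3 = True, v_4 = False, v_5 = False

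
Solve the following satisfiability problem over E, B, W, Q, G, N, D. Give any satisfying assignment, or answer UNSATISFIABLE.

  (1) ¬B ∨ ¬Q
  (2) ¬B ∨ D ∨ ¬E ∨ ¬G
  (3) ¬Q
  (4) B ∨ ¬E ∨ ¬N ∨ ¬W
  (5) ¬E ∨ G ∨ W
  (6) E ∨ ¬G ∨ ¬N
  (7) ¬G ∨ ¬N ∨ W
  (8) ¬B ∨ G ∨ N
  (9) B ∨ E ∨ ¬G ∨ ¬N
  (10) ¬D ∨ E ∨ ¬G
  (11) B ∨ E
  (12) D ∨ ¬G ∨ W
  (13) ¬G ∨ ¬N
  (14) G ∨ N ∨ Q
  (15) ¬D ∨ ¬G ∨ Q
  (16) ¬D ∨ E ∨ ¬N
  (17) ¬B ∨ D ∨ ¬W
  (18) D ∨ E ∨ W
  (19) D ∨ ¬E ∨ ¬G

E = True, B = True, W = True, Q = False, G = False, N = True, D = True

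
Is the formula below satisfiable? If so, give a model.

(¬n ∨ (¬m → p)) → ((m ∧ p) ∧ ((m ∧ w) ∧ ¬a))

w: True, p: False, n: True, a: False, m: False

  (¬n ∨ (¬m → p)) → ((m ∧ p) ∧ ((m ∧ w) ∧ ¬a)) = True
    ¬n ∨ (¬m → p) = False
      ¬n = False
      ¬m → p = False
        ¬m = True
    (m ∧ p) ∧ ((m ∧ w) ∧ ¬a) = False
      m ∧ p = False
      (m ∧ w) ∧ ¬a = False
        m ∧ w = False
        ¬a = True
The formula evaluates to True.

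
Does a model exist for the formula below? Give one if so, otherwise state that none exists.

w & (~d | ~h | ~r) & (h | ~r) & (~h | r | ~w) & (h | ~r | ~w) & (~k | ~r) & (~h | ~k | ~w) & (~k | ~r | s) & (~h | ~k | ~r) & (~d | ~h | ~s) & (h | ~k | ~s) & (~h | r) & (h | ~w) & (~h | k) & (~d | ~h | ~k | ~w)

The formula is unsatisfiable.

Case w = True:
  (h | ~w) forces h = True.
  (~h | r | ~w) forces r = True.
  (~d | ~h | ~r) forces d = False.
  (~k | ~r) forces k = False.
  Clause (~h | k) is falsified — contradiction.
Case w = False:
  Clause (w) is falsified — contradiction.
Both cases fail, so the formula is unsatisfiable.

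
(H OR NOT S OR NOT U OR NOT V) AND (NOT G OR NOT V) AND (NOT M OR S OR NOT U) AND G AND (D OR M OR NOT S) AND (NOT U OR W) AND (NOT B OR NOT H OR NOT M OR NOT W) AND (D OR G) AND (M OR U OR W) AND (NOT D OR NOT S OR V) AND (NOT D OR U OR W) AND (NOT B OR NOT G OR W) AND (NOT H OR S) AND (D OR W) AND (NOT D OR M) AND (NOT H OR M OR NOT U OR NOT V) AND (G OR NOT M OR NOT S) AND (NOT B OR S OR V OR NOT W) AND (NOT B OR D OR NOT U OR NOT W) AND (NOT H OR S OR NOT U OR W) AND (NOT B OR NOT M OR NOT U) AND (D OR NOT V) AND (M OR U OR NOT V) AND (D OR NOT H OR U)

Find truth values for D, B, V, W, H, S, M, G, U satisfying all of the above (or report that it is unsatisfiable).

D = True, B = False, V = False, W = True, H = False, S = False, M = True, G = True, U = False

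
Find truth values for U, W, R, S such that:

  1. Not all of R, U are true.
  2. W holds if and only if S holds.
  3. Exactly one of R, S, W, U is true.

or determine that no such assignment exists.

U = True, W = False, R = False, S = False

  (1) {R, U}: 1/2 true — not all ✓
  (2) W=F, S=F — same ✓
  (3) {R, S, W, U}: 1 true — exactly one ✓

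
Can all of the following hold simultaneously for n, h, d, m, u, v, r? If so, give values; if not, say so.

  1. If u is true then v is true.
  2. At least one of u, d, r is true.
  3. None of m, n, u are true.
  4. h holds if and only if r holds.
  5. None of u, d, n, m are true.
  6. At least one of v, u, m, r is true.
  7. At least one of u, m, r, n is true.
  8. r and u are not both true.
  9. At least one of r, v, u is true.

n: False; h: True; d: False; m: False; u: False; v: True; r: True

  (1) u=F ⇒ v: vacuous ✓
  (2) {u, d, r}: 1 true — at least one ✓
  (3) {m, n, u}: 0 true — none ✓
  (4) h=T, r=T — same ✓
  (5) {u, d, n, m}: 0 true — none ✓
  (6) {v, u, m, r}: 2 true — at least one ✓
  (7) {u, m, r, n}: 1 true — at least one ✓
  (8) r=T, u=F — not both ✓
  (9) {r, v, u}: 2 true — at least one ✓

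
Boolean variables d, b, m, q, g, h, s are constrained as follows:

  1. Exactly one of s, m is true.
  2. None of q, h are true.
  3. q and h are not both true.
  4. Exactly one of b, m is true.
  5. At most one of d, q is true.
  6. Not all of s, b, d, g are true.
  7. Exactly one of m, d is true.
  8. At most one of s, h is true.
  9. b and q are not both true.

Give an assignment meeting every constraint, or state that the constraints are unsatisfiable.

d: True, b: True, m: False, q: False, g: False, h: False, s: True

  (1) {s, m}: 1 true — exactly one ✓
  (2) {q, h}: 0 true — none ✓
  (3) q=F, h=F — not both ✓
  (4) {b, m}: 1 true — exactly one ✓
  (5) {d, q}: 1 true — at most one ✓
  (6) {s, b, d, g}: 3/4 true — not all ✓
  (7) {m, d}: 1 true — exactly one ✓
  (8) {s, h}: 1 true — at most one ✓
  (9) b=T, q=F — not both ✓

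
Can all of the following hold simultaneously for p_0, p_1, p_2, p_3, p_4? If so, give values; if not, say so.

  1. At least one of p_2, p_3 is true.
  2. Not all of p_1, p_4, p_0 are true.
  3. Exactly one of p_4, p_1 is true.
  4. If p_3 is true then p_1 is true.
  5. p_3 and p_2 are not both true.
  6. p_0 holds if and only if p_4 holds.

p_0: False, p_1: True, p_2: False, p_3: True, p_4: False

  (1) {p_2, p_3}: 1 true — at least one ✓
  (2) {p_1, p_4, p_0}: 1/3 true — not all ✓
  (3) {p_4, p_1}: 1 true — exactly one ✓
  (4) p_3=T ⇒ p_1: T ✓
  (5) p_3=T, p_2=F — not both ✓
  (6) p_0=F, p_4=F — same ✓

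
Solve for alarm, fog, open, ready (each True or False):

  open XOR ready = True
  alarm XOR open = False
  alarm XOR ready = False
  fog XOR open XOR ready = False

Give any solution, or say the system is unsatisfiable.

Adding constraints 1, 2, 3 mod 2: every variable appears an even number of times on the left, so the left side is 0.
But the right sides sum to 1 (mod 2). 0 ≠ 1 — the system is inconsistent.

Unsatisfiable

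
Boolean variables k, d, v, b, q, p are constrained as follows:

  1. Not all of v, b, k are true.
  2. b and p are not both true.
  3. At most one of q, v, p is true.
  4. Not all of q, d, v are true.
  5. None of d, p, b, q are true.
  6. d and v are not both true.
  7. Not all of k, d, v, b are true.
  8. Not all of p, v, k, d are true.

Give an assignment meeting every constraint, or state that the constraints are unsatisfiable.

k: False, d: False, v: False, b: False, q: False, p: False

  (1) {v, b, k}: 0/3 true — not all ✓
  (2) b=F, p=F — not both ✓
  (3) {q, v, p}: 0 true — at most one ✓
  (4) {q, d, v}: 0/3 true — not all ✓
  (5) {d, p, b, q}: 0 true — none ✓
  (6) d=F, v=F — not both ✓
  (7) {k, d, v, b}: 0/4 true — not all ✓
  (8) {p, v, k, d}: 0/4 true — not all ✓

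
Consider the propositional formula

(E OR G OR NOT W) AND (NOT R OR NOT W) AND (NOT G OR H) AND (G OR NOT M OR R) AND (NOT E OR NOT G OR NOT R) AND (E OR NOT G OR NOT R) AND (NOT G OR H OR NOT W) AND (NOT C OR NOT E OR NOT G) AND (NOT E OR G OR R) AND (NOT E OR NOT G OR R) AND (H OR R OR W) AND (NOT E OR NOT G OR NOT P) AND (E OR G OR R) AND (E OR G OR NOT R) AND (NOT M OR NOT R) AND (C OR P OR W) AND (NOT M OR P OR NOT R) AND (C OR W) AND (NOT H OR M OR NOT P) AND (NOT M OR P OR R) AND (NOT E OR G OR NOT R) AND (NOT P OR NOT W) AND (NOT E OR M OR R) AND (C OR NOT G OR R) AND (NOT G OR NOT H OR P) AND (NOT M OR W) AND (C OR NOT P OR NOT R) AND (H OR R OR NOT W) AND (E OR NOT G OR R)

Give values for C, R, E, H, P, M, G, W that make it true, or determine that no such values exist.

Unsatisfiable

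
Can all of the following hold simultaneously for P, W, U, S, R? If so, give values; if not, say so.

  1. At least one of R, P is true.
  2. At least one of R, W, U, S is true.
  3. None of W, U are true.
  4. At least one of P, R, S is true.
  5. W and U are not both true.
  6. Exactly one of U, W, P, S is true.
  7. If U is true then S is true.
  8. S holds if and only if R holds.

P = False, W = False, U = False, S = True, R = True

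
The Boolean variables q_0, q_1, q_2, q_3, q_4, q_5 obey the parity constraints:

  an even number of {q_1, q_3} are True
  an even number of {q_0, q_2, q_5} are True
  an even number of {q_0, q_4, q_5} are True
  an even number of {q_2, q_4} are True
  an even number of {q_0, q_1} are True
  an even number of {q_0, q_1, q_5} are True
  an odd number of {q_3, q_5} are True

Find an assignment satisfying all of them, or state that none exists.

q_0 = True, q_1 = True, q_2 = True, q_3 = True, q_4 = True, q_5 = False

{q_1, q_3}: 2 true → even ✓
{q_0, q_2, q_5}: 2 true → even ✓
{q_0, q_4, q_5}: 2 true → even ✓
{q_2, q_4}: 2 true → even ✓
{q_0, q_1}: 2 true → even ✓
{q_0, q_1, q_5}: 2 true → even ✓
{q_3, q_5}: 1 true → odd ✓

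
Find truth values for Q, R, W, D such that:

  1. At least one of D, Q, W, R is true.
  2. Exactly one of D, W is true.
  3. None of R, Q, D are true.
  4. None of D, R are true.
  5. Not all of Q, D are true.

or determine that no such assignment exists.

Q = False, R = False, W = True, D = False

  (1) {D, Q, W, R}: 1 true — at least one ✓
  (2) {D, W}: 1 true — exactly one ✓
  (3) {R, Q, D}: 0 true — none ✓
  (4) {D, R}: 0 true — none ✓
  (5) {Q, D}: 0/2 true — not all ✓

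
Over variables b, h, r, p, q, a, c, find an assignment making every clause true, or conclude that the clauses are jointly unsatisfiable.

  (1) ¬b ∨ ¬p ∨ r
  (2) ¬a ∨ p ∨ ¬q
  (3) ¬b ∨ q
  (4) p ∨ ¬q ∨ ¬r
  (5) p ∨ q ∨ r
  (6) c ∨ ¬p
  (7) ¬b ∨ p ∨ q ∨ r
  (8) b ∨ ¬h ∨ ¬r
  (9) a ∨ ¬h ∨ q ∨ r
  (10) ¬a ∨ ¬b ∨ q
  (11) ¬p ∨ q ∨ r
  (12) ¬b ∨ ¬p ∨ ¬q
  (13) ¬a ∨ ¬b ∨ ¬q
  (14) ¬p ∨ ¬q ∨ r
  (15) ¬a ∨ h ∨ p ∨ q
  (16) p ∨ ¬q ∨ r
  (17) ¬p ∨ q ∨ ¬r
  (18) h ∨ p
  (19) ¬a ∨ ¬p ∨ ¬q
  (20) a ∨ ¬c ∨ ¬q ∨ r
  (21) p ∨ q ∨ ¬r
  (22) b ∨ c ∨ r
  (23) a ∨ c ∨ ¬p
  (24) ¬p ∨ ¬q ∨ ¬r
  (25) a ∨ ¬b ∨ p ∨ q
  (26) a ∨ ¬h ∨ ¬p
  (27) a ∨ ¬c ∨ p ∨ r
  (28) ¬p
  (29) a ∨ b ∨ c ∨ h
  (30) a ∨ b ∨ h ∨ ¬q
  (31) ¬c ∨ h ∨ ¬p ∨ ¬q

Unsatisfiable — no assignment works.

Case r = True:
  (¬p) forces p = False.
  (p ∨ ¬q ∨ ¬r) forces q = False.
  Clause (p ∨ q ∨ ¬r) is falsified — contradiction.
Case r = False:
  (¬p) forces p = False.
  (p ∨ q ∨ r) forces q = True.
  Clause (p ∨ ¬q ∨ r) is falsified — contradiction.
Both cases fail, so the formula is unsatisfiable.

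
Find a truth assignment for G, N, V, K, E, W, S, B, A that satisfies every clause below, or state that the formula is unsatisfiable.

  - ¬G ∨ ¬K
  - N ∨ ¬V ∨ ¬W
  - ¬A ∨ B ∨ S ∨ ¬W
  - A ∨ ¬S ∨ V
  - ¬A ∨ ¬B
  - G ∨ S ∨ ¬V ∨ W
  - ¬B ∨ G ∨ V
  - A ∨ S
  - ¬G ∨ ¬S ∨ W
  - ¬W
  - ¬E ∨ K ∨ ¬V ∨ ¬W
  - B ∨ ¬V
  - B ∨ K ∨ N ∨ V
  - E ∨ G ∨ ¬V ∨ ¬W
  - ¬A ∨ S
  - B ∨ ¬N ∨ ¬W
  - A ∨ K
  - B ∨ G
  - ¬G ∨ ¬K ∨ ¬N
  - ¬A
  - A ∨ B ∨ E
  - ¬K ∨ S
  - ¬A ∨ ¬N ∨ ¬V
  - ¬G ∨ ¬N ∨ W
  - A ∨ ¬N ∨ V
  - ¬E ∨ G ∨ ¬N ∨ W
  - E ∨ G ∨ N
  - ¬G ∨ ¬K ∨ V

Unit clause (¬W) forces W = False.
Unit clause (¬A) forces A = False.
In (A ∨ S) only S is left, so S = True.
In (¬G ∨ ¬S ∨ W) only ¬G is left, so G = False.
In (A ∨ K) only K is left, so K = True.
In (B ∨ G) only B is left, so B = True.
In (A ∨ ¬S ∨ V) only V is left, so V = True.
Set N = False.
  then (E ∨ G ∨ N) forces E = True.
All clauses satisfied.

G = False, N = False, V = True, K = True, E = True, W = False, S = True, B = True, A = False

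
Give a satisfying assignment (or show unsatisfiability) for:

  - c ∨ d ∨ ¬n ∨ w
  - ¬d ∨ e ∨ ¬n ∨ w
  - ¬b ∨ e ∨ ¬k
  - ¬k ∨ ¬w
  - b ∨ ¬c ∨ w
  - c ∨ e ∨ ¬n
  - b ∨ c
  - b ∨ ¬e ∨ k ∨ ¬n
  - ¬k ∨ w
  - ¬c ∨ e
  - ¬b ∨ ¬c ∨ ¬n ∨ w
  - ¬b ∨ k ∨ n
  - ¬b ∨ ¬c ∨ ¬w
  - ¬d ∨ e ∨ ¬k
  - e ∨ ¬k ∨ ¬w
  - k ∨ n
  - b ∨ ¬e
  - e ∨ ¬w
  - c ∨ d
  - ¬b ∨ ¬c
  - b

Unit clause (b) forces b = True.
In (¬b ∨ ¬c) only ¬c is left, so c = False.
In (c ∨ d) only d is left, so d = True.
Set k = False.
  then (¬b ∨ k ∨ n) forces n = True.
  then (c ∨ e ∨ ¬n) forces e = True.
Set w = False.
All clauses satisfied.

b = True, k = False, c = False, w = False, e = True, d = True, n = True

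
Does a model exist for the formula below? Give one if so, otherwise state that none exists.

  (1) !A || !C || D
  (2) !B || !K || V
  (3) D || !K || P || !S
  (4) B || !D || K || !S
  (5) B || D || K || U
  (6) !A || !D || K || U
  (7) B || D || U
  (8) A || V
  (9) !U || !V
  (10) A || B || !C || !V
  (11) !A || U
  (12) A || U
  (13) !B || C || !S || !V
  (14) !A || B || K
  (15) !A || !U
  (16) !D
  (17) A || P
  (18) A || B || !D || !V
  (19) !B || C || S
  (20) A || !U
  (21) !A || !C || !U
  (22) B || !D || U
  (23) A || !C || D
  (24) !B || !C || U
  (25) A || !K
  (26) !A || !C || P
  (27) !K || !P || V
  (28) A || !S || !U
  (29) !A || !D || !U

Unsatisfiable — no assignment works.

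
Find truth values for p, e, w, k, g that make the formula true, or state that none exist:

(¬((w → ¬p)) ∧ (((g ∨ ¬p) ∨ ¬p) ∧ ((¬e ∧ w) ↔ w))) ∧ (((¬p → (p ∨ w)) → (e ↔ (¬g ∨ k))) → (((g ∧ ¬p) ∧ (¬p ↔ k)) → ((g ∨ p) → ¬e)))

p = True; e = False; w = True; k = False; g = True

  ¬((w → ¬p)) ∧ (((g ∨ ¬p) ∨ ¬p) ∧ ((¬e ∧ w) ↔ w)) = True
    ¬((w → ¬p)) = True
      w → ¬p = False
        ¬p = False
    ((g ∨ ¬p) ∨ ¬p) ∧ ((¬e ∧ w) ↔ w) = True
      (g ∨ ¬p) ∨ ¬p = True
        g ∨ ¬p = True
          ¬p = False
        ¬p = False
      (¬e ∧ w) ↔ w = True
        ¬e ∧ w = True
          ¬e = True
  ((¬p → (p ∨ w)) → (e ↔ (¬g ∨ k))) → (((g ∧ ¬p) ∧ (¬p ↔ k)) → ((g ∨ p) → ¬e)) = True
    (¬p → (p ∨ w)) → (e ↔ (¬g ∨ k)) = True
      ¬p → (p ∨ w) = True
        ¬p = False
        p ∨ w = True
      e ↔ (¬g ∨ k) = True
        ¬g ∨ k = False
          ¬g = False
    ((g ∧ ¬p) ∧ (¬p ↔ k)) → ((g ∨ p) → ¬e) = True
      (g ∧ ¬p) ∧ (¬p ↔ k) = False
        g ∧ ¬p = False
          ¬p = False
        ¬p ↔ k = True
          ¬p = False
      (g ∨ p) → ¬e = True
        g ∨ p = True
        ¬e = True
Both conjuncts True, so the formula holds.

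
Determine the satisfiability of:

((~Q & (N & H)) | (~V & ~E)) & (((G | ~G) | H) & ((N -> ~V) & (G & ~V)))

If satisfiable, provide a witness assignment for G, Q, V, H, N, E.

G=T, Q=F, V=F, H=F, N=F, E=F

  (~Q & (N & H)) | (~V & ~E) = True
    ~Q & (N & H) = False
      ~Q = True
      N & H = False
    ~V & ~E = True
      ~V = True
      ~E = True
  ((G | ~G) | H) & ((N -> ~V) & (G & ~V)) = True
    (G | ~G) | H = True
      G | ~G = True
        ~G = False
    (N -> ~V) & (G & ~V) = True
      N -> ~V = True
        ~V = True
      G & ~V = True
        ~V = True
Both conjuncts True, so the formula holds.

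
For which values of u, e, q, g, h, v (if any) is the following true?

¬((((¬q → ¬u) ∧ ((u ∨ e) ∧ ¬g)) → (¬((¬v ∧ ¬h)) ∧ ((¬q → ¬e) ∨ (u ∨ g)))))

u: True, e: True, q: True, g: False, h: False, v: False

  ¬((((¬q → ¬u) ∧ ((u ∨ e) ∧ ¬g)) → (¬((¬v ∧ ¬h)) ∧ ((¬q → ¬e) ∨ (u ∨ g))))) = True
    ((¬q → ¬u) ∧ ((u ∨ e) ∧ ¬g)) → (¬((¬v ∧ ¬h)) ∧ ((¬q → ¬e) ∨ (u ∨ g))) = False
      (¬q → ¬u) ∧ ((u ∨ e) ∧ ¬g) = True
        ¬q → ¬u = True
          ¬q = False
          ¬u = False
        (u ∨ e) ∧ ¬g = True
          u ∨ e = True
          ¬g = True
      ¬((¬v ∧ ¬h)) ∧ ((¬q → ¬e) ∨ (u ∨ g)) = False
        ¬((¬v ∧ ¬h)) = False
          ¬v ∧ ¬h = True
            ¬v = True
            ¬h = True
        (¬q → ¬e) ∨ (u ∨ g) = True
          ¬q → ¬e = True
            ¬q = False
            ¬e = False
          u ∨ g = True
The formula evaluates to True.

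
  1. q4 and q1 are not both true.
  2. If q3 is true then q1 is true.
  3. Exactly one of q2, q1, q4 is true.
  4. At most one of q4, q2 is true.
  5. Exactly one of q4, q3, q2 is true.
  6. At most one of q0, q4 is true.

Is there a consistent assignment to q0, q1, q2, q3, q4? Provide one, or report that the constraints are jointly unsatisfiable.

q0=T, q1=F, q2=T, q3=F, q4=F

  (1) q4=F, q1=F — not both ✓
  (2) q3=F ⇒ q1: vacuous ✓
  (3) {q2, q1, q4}: 1 true — exactly one ✓
  (4) {q4, q2}: 1 true — at most one ✓
  (5) {q4, q3, q2}: 1 true — exactly one ✓
  (6) {q0, q4}: 1 true — at most one ✓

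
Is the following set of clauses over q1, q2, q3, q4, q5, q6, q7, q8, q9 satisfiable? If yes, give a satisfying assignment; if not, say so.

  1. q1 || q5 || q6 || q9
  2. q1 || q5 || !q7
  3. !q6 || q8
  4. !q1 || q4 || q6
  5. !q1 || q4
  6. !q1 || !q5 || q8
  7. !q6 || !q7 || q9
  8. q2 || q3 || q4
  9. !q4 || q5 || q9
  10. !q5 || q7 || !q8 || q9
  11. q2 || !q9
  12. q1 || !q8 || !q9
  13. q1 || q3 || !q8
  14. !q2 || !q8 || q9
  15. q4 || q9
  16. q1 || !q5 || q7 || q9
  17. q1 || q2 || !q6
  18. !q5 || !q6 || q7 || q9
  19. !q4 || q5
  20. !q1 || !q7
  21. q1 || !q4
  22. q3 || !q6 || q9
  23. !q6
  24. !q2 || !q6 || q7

q1 = False, q2 = True, q3 = False, q4 = False, q5 = False, q6 = False, q7 = False, q8 = False, q9 = True

Unit clause (!q6) forces q6 = False.
Set q1 = False.
  then (q1 || !q4) forces q4 = False.
  then (q4 || q9) forces q9 = True.
  then (q2 || !q9) forces q2 = True.
  then (q1 || !q8 || !q9) forces q8 = False.
Set q3 = False.
Set q5 = False.
  then (q1 || q5 || !q7) forces q7 = False.
All clauses satisfied.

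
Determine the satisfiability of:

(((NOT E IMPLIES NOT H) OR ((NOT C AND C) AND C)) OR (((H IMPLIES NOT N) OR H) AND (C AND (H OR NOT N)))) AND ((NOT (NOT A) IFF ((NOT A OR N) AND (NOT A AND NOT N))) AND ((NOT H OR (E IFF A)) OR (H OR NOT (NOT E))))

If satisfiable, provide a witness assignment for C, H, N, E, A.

C = False, H = True, N = True, E = True, A = False

  ((NOT E IMPLIES NOT H) OR ((NOT C AND C) AND C)) OR (((H IMPLIES NOT N) OR H) AND (C AND (H OR NOT N))) = True
    (NOT E IMPLIES NOT H) OR ((NOT C AND C) AND C) = True
      NOT E IMPLIES NOT H = True
        NOT E = False
        NOT H = False
      (NOT C AND C) AND C = False
        NOT C AND C = False
          NOT C = True
    ((H IMPLIES NOT N) OR H) AND (C AND (H OR NOT N)) = False
      (H IMPLIES NOT N) OR H = True
        H IMPLIES NOT N = False
          NOT N = False
      C AND (H OR NOT N) = False
        H OR NOT N = True
          NOT N = False
  (NOT (NOT A) IFF ((NOT A OR N) AND (NOT A AND NOT N))) AND ((NOT H OR (E IFF A)) OR (H OR NOT (NOT E))) = True
    NOT (NOT A) IFF ((NOT A OR N) AND (NOT A AND NOT N)) = True
      NOT (NOT A) = False
        NOT A = True
      (NOT A OR N) AND (NOT A AND NOT N) = False
        NOT A OR N = True
          NOT A = True
        NOT A AND NOT N = False
          NOT A = True
          NOT N = False
    (NOT H OR (E IFF A)) OR (H OR NOT (NOT E)) = True
      NOT H OR (E IFF A) = False
        NOT H = False
        E IFF A = False
      H OR NOT (NOT E) = True
        NOT (NOT E) = True
          NOT E = False
Both conjuncts True, so the formula holds.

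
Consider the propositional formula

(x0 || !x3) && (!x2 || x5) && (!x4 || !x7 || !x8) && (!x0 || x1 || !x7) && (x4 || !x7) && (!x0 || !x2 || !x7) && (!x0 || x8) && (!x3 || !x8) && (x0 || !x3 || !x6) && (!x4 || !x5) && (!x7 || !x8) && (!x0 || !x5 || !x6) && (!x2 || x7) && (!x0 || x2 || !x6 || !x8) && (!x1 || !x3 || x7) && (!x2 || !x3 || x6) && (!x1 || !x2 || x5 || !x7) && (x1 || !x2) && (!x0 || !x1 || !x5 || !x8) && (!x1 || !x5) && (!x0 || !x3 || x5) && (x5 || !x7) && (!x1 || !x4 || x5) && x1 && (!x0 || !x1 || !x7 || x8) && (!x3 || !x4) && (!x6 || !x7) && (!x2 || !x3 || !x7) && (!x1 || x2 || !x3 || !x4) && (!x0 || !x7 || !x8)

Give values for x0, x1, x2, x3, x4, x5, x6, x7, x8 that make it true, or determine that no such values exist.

Unit clause (x1) forces x1 = True.
In (!x1 || !x5) only !x5 is left, so x5 = False.
In (x5 || !x7) only !x7 is left, so x7 = False.
In (!x1 || !x4 || x5) only !x4 is left, so x4 = False.
In (!x2 || x5) only !x2 is left, so x2 = False.
In (!x1 || !x3 || x7) only !x3 is left, so x3 = False.
Set x0 = False.
Set x6 = False.
Set x8 = True.
All clauses satisfied.

x0=F, x1=T, x2=F, x3=F, x4=F, x5=F, x6=F, x7=F, x8=T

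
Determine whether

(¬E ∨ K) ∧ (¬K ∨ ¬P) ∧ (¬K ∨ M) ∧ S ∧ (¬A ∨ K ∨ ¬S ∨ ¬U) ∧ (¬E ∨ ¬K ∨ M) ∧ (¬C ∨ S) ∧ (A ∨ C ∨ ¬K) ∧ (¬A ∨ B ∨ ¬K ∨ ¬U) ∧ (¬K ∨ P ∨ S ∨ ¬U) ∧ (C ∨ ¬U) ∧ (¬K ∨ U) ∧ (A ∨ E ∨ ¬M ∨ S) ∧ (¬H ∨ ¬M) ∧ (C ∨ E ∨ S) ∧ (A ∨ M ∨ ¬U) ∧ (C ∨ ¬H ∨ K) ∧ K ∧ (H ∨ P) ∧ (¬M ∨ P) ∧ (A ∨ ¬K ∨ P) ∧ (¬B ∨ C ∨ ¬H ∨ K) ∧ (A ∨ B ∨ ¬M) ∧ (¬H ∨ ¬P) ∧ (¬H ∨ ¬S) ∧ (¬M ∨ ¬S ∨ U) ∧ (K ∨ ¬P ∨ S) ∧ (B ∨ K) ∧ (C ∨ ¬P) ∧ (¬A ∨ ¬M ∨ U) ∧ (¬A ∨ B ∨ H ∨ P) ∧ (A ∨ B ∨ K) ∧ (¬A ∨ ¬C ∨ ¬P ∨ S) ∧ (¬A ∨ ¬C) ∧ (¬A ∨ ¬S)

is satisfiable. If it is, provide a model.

Unsatisfiable — no assignment works.

Case K = True:
  (¬K ∨ ¬P) forces P = False.
  (¬K ∨ M) forces M = True.
  Clause (¬M ∨ P) is falsified — contradiction.
Case K = False:
  Clause (K) is falsified — contradiction.
Both cases fail, so the formula is unsatisfiable.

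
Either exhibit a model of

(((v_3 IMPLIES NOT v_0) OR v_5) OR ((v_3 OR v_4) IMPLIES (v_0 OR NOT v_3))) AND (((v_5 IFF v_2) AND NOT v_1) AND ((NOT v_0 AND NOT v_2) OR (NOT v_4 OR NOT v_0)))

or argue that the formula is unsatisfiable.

v_0=T; v_1=F; v_2=F; v_3=F; v_4=F; v_5=F

  ((v_3 IMPLIES NOT v_0) OR v_5) OR ((v_3 OR v_4) IMPLIES (v_0 OR NOT v_3)) = True
    (v_3 IMPLIES NOT v_0) OR v_5 = True
      v_3 IMPLIES NOT v_0 = True
        NOT v_0 = False
    (v_3 OR v_4) IMPLIES (v_0 OR NOT v_3) = True
      v_3 OR v_4 = False
      v_0 OR NOT v_3 = True
        NOT v_3 = True
  ((v_5 IFF v_2) AND NOT v_1) AND ((NOT v_0 AND NOT v_2) OR (NOT v_4 OR NOT v_0)) = True
    (v_5 IFF v_2) AND NOT v_1 = True
      v_5 IFF v_2 = True
      NOT v_1 = True
    (NOT v_0 AND NOT v_2) OR (NOT v_4 OR NOT v_0) = True
      NOT v_0 AND NOT v_2 = False
        NOT v_0 = False
        NOT v_2 = True
      NOT v_4 OR NOT v_0 = True
        NOT v_4 = True
        NOT v_0 = False
Both conjuncts True, so the formula holds.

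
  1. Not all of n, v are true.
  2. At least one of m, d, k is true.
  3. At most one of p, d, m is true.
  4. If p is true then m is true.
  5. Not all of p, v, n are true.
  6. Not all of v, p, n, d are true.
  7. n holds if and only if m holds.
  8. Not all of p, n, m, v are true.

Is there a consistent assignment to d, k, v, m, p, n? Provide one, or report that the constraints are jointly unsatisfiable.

d: False, k: True, v: False, m: True, p: False, n: True

  (1) {n, v}: 1/2 true — not all ✓
  (2) {m, d, k}: 2 true — at least one ✓
  (3) {p, d, m}: 1 true — at most one ✓
  (4) p=F ⇒ m: vacuous ✓
  (5) {p, v, n}: 1/3 true — not all ✓
  (6) {v, p, n, d}: 1/4 true — not all ✓
  (7) n=T, m=T — same ✓
  (8) {p, n, m, v}: 2/4 true — not all ✓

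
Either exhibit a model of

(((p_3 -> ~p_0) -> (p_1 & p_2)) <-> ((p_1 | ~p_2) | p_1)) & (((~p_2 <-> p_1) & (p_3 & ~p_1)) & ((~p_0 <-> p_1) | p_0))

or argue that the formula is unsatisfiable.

Case p_1 = True: the conjunct ~p_1 is False.
Case p_1 = False: the formula simplifies to (~((p_3 -> ~p_0)) <-> ~p_2) & ((p_2 & p_3) & (p_0 | p_0)).
  p_0 = True: simplifies to (~(~p_3) <-> ~p_2) & (p_2 & p_3).
    p_2 = True: simplifies to ~p_3 & p_3.
      p_3 = True: the conjunct ~p_3 is False.
      p_3 = False: the conjunct p_3 is False.
    p_2 = False: the conjunct p_2 is False.
  p_0 = False: the conjunct p_0 | p_0 becomes False | False = False.
Both cases fail — unsatisfiable.

No satisfying assignment exists.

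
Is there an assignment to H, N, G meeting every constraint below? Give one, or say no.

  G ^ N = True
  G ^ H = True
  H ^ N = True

Unsatisfiable

Adding constraints 1, 2, 3 mod 2: every variable appears an even number of times on the left, so the left side is 0.
But the right sides sum to 1 (mod 2). 0 ≠ 1 — the system is inconsistent.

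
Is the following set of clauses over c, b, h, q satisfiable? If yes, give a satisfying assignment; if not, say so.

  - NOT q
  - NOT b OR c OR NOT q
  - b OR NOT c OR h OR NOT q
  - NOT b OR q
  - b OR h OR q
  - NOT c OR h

Unit clause (NOT q) forces q = False.
In (NOT b OR q) only NOT b is left, so b = False.
In (b OR h OR q) only h is left, so h = True.
Set c = True.
Check each clause:
  (NOT q): NOT q holds.
  (NOT b OR c OR NOT q): NOT b holds.
  (b OR NOT c OR h OR NOT q): h holds.
  (NOT b OR q): NOT b holds.
  (b OR h OR q): h holds.
  (NOT c OR h): h holds.
All clauses satisfied.

c = True; b = False; h = True; q = False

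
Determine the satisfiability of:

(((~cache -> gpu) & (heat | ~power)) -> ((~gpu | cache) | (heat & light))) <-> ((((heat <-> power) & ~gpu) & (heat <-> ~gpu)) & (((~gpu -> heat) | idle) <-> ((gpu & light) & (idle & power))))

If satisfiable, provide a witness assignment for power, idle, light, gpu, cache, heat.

power = False, idle = False, light = False, gpu = True, cache = False, heat = True

  (((~cache -> gpu) & (heat | ~power)) -> ((~gpu | cache) | (heat & light))) <-> ((((heat <-> power) & ~gpu) & (heat <-> ~gpu)) & (((~gpu -> heat) | idle) <-> ((gpu & light) & (idle & power)))) = True
    ((~cache -> gpu) & (heat | ~power)) -> ((~gpu | cache) | (heat & light)) = False
      (~cache -> gpu) & (heat | ~power) = True
        ~cache -> gpu = True
          ~cache = True
        heat | ~power = True
          ~power = True
      (~gpu | cache) | (heat & light) = False
        ~gpu | cache = False
          ~gpu = False
        heat & light = False
    (((heat <-> power) & ~gpu) & (heat <-> ~gpu)) & (((~gpu -> heat) | idle) <-> ((gpu & light) & (idle & power))) = False
      ((heat <-> power) & ~gpu) & (heat <-> ~gpu) = False
        (heat <-> power) & ~gpu = False
          heat <-> power = False
          ~gpu = False
        heat <-> ~gpu = False
          ~gpu = False
      ((~gpu -> heat) | idle) <-> ((gpu & light) & (idle & power)) = False
        (~gpu -> heat) | idle = True
          ~gpu -> heat = True
            ~gpu = False
        (gpu & light) & (idle & power) = False
          gpu & light = False
          idle & power = False
The formula evaluates to True.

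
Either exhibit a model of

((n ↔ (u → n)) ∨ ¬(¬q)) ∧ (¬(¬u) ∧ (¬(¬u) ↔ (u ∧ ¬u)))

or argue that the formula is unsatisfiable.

No satisfying assignment exists.

Case u = True: the conjunct ¬(¬u) ↔ (u ∧ ¬u) becomes ¬False ↔ (True ∧ False) = False.
Case u = False: the conjunct ¬(¬u) becomes ¬(¬False) = False.
Both cases fail — unsatisfiable.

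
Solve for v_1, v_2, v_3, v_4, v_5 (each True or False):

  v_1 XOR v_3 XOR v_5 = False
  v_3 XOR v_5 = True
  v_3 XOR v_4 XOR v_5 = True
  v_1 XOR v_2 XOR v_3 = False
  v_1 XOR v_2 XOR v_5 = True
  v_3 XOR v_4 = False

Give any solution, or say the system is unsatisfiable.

v_1 = True; v_2 = True; v_3 = False; v_4 = False; v_5 = True

v_1 XOR v_3 XOR v_5 = T XOR F XOR T = False ✓
v_3 XOR v_5 = F XOR T = True ✓
v_3 XOR v_4 XOR v_5 = F XOR F XOR T = True ✓
v_1 XOR v_2 XOR v_3 = T XOR T XOR F = False ✓
v_1 XOR v_2 XOR v_5 = T XOR T XOR T = True ✓
v_3 XOR v_4 = F XOR F = False ✓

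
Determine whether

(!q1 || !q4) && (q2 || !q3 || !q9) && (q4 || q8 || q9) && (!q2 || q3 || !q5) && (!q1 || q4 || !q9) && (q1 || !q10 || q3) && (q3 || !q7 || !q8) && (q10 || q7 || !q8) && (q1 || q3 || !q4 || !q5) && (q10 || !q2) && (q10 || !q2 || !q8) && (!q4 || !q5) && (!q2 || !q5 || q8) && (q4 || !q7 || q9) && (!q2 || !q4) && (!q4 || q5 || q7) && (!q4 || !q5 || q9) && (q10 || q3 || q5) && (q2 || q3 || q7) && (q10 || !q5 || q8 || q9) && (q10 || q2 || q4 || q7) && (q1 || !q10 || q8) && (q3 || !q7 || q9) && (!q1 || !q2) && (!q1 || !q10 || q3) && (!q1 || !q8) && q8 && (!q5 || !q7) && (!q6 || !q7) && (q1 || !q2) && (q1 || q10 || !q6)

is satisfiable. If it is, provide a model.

Unit clause (q8) forces q8 = True.
In (!q1 || !q8) only !q1 is left, so q1 = False.
In (q1 || !q2) only !q2 is left, so q2 = False.
Try q3 = False:
  (q1 || !q10 || q3) forces q10 = False.
  (q3 || !q7 || !q8) forces q7 = False.
  clause (q10 || q7 || !q8) is falsified — backtrack.
So q3 = True.
  then (q2 || !q3 || !q9) forces q9 = False.
Set q4 = False.
  then (q4 || !q7 || q9) forces q7 = False.
  then (q10 || q2 || q4 || q7) forces q10 = True.
Set q5 = False.
Set q6 = True.
All clauses satisfied.

q1=F, q2=F, q3=T, q4=F, q5=F, q6=T, q7=F, q8=T, q9=F, q10=T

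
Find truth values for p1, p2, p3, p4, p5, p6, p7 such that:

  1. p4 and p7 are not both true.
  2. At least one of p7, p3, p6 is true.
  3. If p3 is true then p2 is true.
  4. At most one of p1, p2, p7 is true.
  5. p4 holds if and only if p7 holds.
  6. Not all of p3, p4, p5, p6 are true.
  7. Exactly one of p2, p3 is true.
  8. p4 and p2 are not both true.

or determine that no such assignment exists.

p1 = False, p2 = True, p3 = False, p4 = False, p5 = False, p6 = True, p7 = False

  (1) p4=F, p7=F — not both ✓
  (2) {p7, p3, p6}: 1 true — at least one ✓
  (3) p3=F ⇒ p2: vacuous ✓
  (4) {p1, p2, p7}: 1 true — at most one ✓
  (5) p4=F, p7=F — same ✓
  (6) {p3, p4, p5, p6}: 1/4 true — not all ✓
  (7) {p2, p3}: 1 true — exactly one ✓
  (8) p4=F, p2=T — not both ✓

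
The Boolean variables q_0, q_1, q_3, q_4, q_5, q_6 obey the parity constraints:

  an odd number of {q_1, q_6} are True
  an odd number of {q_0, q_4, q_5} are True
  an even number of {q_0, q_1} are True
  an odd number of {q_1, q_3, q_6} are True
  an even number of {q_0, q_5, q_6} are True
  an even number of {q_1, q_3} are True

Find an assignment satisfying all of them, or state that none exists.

q_0: False; q_1: False; q_3: False; q_4: False; q_5: True; q_6: True

{q_1, q_6}: 1 true → odd ✓
{q_0, q_4, q_5}: 1 true → odd ✓
{q_0, q_1}: 0 true → even ✓
{q_1, q_3, q_6}: 1 true → odd ✓
{q_0, q_5, q_6}: 2 true → even ✓
{q_1, q_3}: 0 true → even ✓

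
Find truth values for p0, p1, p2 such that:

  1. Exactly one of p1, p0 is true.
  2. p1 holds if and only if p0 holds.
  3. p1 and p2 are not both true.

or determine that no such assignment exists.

The formula is unsatisfiable.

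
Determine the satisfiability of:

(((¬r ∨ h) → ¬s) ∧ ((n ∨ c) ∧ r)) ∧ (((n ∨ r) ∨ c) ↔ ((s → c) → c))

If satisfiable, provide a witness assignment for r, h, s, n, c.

r = True, h = True, s = False, n = True, c = True

  ((¬r ∨ h) → ¬s) ∧ ((n ∨ c) ∧ r) = True
    (¬r ∨ h) → ¬s = True
      ¬r ∨ h = True
        ¬r = False
      ¬s = True
    (n ∨ c) ∧ r = True
      n ∨ c = True
  ((n ∨ r) ∨ c) ↔ ((s → c) → c) = True
    (n ∨ r) ∨ c = True
      n ∨ r = True
    (s → c) → c = True
      s → c = True
Both conjuncts True, so the formula holds.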